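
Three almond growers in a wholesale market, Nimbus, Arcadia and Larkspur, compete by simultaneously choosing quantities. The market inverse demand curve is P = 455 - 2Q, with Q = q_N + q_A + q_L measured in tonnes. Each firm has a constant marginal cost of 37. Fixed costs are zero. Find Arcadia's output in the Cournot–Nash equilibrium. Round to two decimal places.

A representative firm's profit is π_i = q_i(455 - 2Q) - 37q_i.
Setting ∂π_i/∂q_i = 0 with rivals' quantities fixed: 418 - 4q_i - 2·Σ_{j≠i} q_j = 0.
With identical firms every q_j equals q_i, so Σ_{j≠i} q_j = 2q_i and 418 = 8q_i, giving q_i = 209/4.

52.25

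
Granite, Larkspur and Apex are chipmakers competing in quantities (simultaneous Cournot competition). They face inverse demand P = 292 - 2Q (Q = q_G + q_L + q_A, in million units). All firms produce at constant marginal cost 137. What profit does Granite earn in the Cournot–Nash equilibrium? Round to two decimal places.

Each firm earns π_i = (292 - 2Q)q_i - 137q_i.
First-order condition (treating rivals' output as given): 155 - 4q_i - 2·Σ_{j≠i} q_j = 0.
By symmetry each firm produces the same amount; substituting Σ_{j≠i} q_j = 2q_i yields q_i = 155/8.
Price P = 292 - 2·(465/8) = 703/4.
Granite's profit: (703/4 - 137)·(155/8) = 750.7813.

750.78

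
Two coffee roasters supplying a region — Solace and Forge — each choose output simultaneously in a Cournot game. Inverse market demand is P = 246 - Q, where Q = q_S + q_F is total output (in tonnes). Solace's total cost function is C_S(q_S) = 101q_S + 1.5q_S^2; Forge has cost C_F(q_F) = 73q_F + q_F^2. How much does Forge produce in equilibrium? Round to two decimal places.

37.89

Solace's profit: π_S = (246 - Q)q_S - (101q_S + (3/2)q_S²). Setting ∂π_S/∂q_S = 0: 145 - 5q_S - (q_F) = 0.
Forge's first-order condition: 173 - 4q_F - (q_S) = 0.
Best responses: q_S = (145 - q_F)/5, q_F = (173 - q_S)/4.
Substituting one into the other gives q_S = 407/19 and q_F = 720/19.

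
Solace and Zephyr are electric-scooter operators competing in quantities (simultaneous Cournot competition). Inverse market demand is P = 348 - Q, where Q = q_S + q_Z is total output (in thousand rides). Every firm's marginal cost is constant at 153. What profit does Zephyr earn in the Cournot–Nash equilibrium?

4225

Each firm earns π_i = (348 - Q)q_i - 153q_i.
Setting ∂π_i/∂q_i = 0 with rivals' quantities fixed: 195 - 2q_i - q_j = 0.
By symmetry each firm produces the same amount; substituting q_j = q_i yields q_i = 195/3 = 65.
Price P = 348 - 130 = 218.
Zephyr's profit: (218 - 153)·65 = 4225.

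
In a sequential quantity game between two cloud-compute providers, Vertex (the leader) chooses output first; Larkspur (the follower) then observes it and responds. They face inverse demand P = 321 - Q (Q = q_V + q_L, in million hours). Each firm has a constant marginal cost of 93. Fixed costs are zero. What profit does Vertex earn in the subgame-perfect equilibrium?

Solve by backward induction. Given q_V, the follower Larkspur maximises π_L = (321 - q_V - q_L)q_L - 93q_L.
Follower FOC: 228 - q_V - 2q_L = 0, so q_L(q_V) = (228 - q_V)/2.
Vertex substitutes q_L(q_V) into its own profit: π_V = q_V(321 - q_V - (228 - q_V)/2) - 93q_V = (207 - (1/2)q_V)q_V - 93q_V.
Maximising: ∂π_V/∂q_V = 114 - q_V = 0, giving q_V = 114.
Then q_L = (228 - 114)/2 = 57.
Price P = 321 - 171 = 150.
Vertex's profit: (150 - 93)·114 = 6498.

6498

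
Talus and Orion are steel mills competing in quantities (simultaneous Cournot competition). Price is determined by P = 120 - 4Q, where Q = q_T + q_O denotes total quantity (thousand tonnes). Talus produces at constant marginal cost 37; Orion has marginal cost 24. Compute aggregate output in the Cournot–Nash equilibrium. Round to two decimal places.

14.92

Talus's profit: π_T = (120 - 4Q)q_T - (37q_T). Setting ∂π_T/∂q_T = 0: 83 - 8q_T - 4(q_O) = 0.
Orion's first-order condition: 96 - 8q_O - 4(q_T) = 0.
Rearranging gives the reaction functions q_T = (83 - 4q_O)/8 and q_O = (96 - 4q_T)/8.
Substituting one into the other gives q_T = 35/6 and q_O = 109/12.
Total output Q = 35/6 + 109/12 = 179/12.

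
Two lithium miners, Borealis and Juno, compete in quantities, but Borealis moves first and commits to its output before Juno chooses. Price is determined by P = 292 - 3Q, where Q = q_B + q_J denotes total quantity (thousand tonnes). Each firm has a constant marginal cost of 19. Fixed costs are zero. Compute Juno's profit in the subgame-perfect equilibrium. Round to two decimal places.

Solve by backward induction. Given q_B, the follower Juno maximises π_J = (292 - 3q_B - 3q_J)q_J - 19q_J.
Follower FOC: 273 - 3q_B - 6q_J = 0, so q_J(q_B) = (273 - 3q_B)/6.
Borealis substitutes q_J(q_B) into its own profit: π_B = q_B(292 - 3q_B - (273 - 3q_B)/2) - 19q_B = (311/2 - (3/2)q_B)q_B - 19q_B.
The leader's first-order condition 273/2 - 3q_B = 0 yields q_B = 91/2.
Then q_J = (273 - 3·(91/2))/6 = 91/4.
Price P = 292 - 3·(273/4) = 349/4.
Juno's profit: (349/4 - 19)·(91/4) = 1552.6875.

1552.69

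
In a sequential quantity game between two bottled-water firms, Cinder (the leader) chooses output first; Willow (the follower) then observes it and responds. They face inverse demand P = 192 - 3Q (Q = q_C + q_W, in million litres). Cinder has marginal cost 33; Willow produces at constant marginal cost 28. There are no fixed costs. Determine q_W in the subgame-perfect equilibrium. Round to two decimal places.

Solve by backward induction. Given q_C, the follower Willow maximises π_W = (192 - 3q_C - 3q_W)q_W - 28q_W.
∂π_W/∂q_W = 164 - 3q_C - 6q_W = 0 gives the reaction function q_W = (164 - 3q_C)/6.
Cinder substitutes q_W(q_C) into its own profit: π_C = q_C(192 - 3q_C - (164 - 3q_C)/2) - 33q_C = (110 - (3/2)q_C)q_C - 33q_C.
Leader FOC: 77 - 3q_C = 0, so q_C = 77/3.
Then q_W = (164 - 3·(77/3))/6 = 29/2.

14.50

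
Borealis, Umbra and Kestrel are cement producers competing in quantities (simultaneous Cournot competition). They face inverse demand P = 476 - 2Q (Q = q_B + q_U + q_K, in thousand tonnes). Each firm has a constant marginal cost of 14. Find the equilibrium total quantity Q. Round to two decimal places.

A representative firm's profit is π_i = q_i(476 - 2Q) - 14q_i.
First-order condition (treating rivals' output as given): 462 - 4q_i - 2·Σ_{j≠i} q_j = 0.
With identical firms every q_j equals q_i, so Σ_{j≠i} q_j = 2q_i and 462 = 8q_i, giving q_i = 231/4.
Total output Q = 231/4 + 231/4 + 231/4 = 693/4.

173.25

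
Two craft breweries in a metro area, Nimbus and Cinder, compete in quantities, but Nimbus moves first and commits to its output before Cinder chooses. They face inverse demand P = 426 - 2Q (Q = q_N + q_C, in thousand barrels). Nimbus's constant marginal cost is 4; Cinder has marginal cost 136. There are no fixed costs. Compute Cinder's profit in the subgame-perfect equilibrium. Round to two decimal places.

21.13

Solve by backward induction. Given q_N, the follower Cinder maximises π_C = (426 - 2q_N - 2q_C)q_C - 136q_C.
Follower FOC: 290 - 2q_N - 4q_C = 0, so q_C(q_N) = (290 - 2q_N)/4.
The leader anticipates this reaction. Substituting into P = 426 - 2Q gives P = 281 - q_N, so π_N = (281 - q_N)q_N - 4q_N.
The leader's first-order condition 277 - 2q_N = 0 yields q_N = 277/2.
Then q_C = (290 - 2·(277/2))/4 = 13/4.
Price P = 426 - 2·(567/4) = 285/2.
Cinder's profit: (285/2 - 136)·(13/4) = 169/8.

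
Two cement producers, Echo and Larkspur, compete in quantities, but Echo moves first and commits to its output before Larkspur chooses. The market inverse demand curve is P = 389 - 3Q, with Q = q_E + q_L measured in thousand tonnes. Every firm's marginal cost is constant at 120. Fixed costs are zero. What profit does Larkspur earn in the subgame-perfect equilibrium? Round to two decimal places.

1507.52

The follower Larkspur best-responds to any q_E: π_L = (389 - 3Q)q_L - 120q_L.
Follower FOC: 269 - 3q_E - 6q_L = 0, so q_L(q_E) = (269 - 3q_E)/6.
The leader anticipates this reaction. Substituting into P = 389 - 3Q gives P = 509/2 - (3/2)q_E, so π_E = (509/2 - (3/2)q_E)q_E - 120q_E.
Leader FOC: 269/2 - 3q_E = 0, so q_E = 269/6.
Then q_L = (269 - 3·(269/6))/6 = 269/12.
Price P = 389 - 3·(269/4) = 749/4.
Larkspur's profit: (749/4 - 120)·(269/12) = 1507.5208.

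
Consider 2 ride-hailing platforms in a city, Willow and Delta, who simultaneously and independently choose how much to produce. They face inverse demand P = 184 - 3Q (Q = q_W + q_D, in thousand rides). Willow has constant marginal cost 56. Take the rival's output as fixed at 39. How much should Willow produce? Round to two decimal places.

With the rival's output fixed at 39, Willow's profit is π_W = (184 - 3·39 - 3q_W)q_W - (56q_W) = (67 - 3q_W)q_W - (56q_W).
∂π_W/∂q_W = 11 - 6q_W = 0, so q_W = 11/6.

1.83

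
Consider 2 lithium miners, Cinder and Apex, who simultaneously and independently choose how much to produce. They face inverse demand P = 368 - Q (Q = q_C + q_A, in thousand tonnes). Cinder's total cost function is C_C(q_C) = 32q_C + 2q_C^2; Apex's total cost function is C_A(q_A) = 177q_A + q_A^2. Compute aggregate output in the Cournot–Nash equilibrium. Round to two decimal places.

85.35

Cinder's profit: π_C = (368 - Q)q_C - (32q_C + 2q_C²). Setting ∂π_C/∂q_C = 0: 336 - 6q_C - (q_A) = 0.
Apex's first-order condition: 191 - 4q_A - (q_C) = 0.
Rearranging gives the reaction functions q_C = (336 - q_A)/6 and q_A = (191 - q_C)/4.
Solving the pair: q_C = 1153/23, q_A = 810/23.
Total output Q = 1153/23 + 810/23 = 1963/23.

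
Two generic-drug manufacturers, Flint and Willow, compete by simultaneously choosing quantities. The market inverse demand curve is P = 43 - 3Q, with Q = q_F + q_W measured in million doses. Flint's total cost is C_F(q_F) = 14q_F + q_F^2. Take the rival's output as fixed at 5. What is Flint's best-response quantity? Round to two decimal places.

1.75

With the rival's output fixed at 5, Flint's profit is π_F = (43 - 3·5 - 3q_F)q_F - (14q_F + q_F²) = (28 - 3q_F)q_F - (14q_F + q_F²).
∂π_F/∂q_F = 14 - 8q_F = 0, so q_F = 7/4.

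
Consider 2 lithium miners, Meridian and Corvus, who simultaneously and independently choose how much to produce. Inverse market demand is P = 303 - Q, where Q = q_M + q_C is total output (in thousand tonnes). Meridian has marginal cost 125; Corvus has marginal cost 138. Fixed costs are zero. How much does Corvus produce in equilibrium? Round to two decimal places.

Meridian's profit: π_M = (303 - Q)q_M - (125q_M). Setting ∂π_M/∂q_M = 0: 178 - 2q_M - (q_C) = 0.
Corvus's first-order condition: 165 - 2q_C - (q_M) = 0.
Best responses: q_M = (178 - q_C)/2, q_C = (165 - q_M)/2.
Substituting one into the other gives q_M = 191/3 and q_C = 152/3.

50.67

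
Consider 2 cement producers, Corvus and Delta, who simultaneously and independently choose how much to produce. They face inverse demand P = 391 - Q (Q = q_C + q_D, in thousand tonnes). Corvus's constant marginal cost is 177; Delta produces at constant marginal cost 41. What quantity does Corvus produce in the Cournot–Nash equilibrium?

26

Corvus's profit: π_C = (391 - Q)q_C - (177q_C). Setting ∂π_C/∂q_C = 0: 214 - 2q_C - (q_D) = 0.
Delta's first-order condition: 350 - 2q_D - (q_C) = 0.
Rearranging gives the reaction functions q_C = (214 - q_D)/2 and q_D = (350 - q_C)/2.
Substituting one into the other gives q_C = 26 and q_D = 162.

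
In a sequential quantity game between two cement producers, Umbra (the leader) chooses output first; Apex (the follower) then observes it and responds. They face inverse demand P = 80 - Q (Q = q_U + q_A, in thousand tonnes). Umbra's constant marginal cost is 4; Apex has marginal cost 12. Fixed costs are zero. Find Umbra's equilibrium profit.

882

The follower Apex best-responds to any q_U: π_A = (80 - Q)q_A - 12q_A.
∂π_A/∂q_A = 68 - q_U - 2q_A = 0 gives the reaction function q_A = (68 - q_U)/2.
Umbra substitutes q_A(q_U) into its own profit: π_U = q_U(80 - q_U - (68 - q_U)/2) - 4q_U = (46 - (1/2)q_U)q_U - 4q_U.
Leader FOC: 42 - q_U = 0, so q_U = 42.
Then q_A = (68 - 42)/2 = 13.
Price P = 80 - 55 = 25.
Umbra's profit: (25 - 4)·42 = 882.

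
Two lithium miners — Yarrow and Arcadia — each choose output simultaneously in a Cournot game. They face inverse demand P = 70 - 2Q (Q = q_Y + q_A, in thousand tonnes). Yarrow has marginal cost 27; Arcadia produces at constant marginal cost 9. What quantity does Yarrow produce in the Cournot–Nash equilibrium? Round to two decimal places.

Yarrow's profit: π_Y = (70 - 2Q)q_Y - (27q_Y). Setting ∂π_Y/∂q_Y = 0: 43 - 4q_Y - 2(q_A) = 0.
Arcadia's profit: π_A = (70 - 2Q)q_A - (9q_A). Setting ∂π_A/∂q_A = 0: 61 - 4q_A - 2(q_Y) = 0.
So q_Y = (43 - 2q_A)/4 and q_A = (61 - 2q_Y)/4.
Substituting one into the other gives q_Y = 25/6 and q_A = 79/6.

4.17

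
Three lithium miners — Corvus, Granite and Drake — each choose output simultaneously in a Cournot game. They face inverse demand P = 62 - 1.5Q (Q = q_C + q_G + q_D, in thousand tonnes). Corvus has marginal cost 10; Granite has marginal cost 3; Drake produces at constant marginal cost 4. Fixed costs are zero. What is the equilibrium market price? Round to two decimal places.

Corvus's profit: π_C = (62 - 1.5Q)q_C - (10q_C). Setting ∂π_C/∂q_C = 0: 52 - 3q_C - (3/2)(q_G + q_D) = 0.
Granite's first-order condition: 59 - 3q_G - (3/2)(q_C + q_D) = 0.
Drake's first-order condition: 58 - 3q_D - (3/2)(q_C + q_G) = 0.
Adding the 3 first-order conditions: 169 − 6Q = 0, so Q = 169/6.
Back-substituting: q_C = (52 − 169/4)/(3/2) = 13/2, q_G = (59 − 169/4)/(3/2) = 67/6, q_D = (58 − 169/4)/(3/2) = 21/2.
Total output Q = 169/6, so price P = 62 - (3/2)·(169/6) = 79/4.

19.75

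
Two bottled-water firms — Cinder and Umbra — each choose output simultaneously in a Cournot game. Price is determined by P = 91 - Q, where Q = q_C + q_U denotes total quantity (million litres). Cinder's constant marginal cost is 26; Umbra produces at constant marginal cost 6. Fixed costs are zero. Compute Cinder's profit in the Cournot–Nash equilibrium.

Cinder's profit: π_C = (91 - Q)q_C - (26q_C). Setting ∂π_C/∂q_C = 0: 65 - 2q_C - (q_U) = 0.
Umbra's profit: π_U = (91 - Q)q_U - (6q_U). Setting ∂π_U/∂q_U = 0: 85 - 2q_U - (q_C) = 0.
Best responses: q_C = (65 - q_U)/2, q_U = (85 - q_C)/2.
Substituting one into the other gives q_C = 15 and q_U = 35.
Price P = 91 - 50 = 41.
Cinder's profit: (41 - 26)·15 = 225.

225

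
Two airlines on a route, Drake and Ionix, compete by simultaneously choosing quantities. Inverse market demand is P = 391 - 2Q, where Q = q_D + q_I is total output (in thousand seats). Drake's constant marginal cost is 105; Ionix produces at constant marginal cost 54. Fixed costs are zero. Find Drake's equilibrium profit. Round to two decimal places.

3068.06

Drake's profit: π_D = (391 - 2Q)q_D - (105q_D). Setting ∂π_D/∂q_D = 0: 286 - 4q_D - 2(q_I) = 0.
Ionix's first-order condition: 337 - 4q_I - 2(q_D) = 0.
Rearranging gives the reaction functions q_D = (286 - 2q_I)/4 and q_I = (337 - 2q_D)/4.
Solving the pair: q_D = 235/6, q_I = 194/3.
Price P = 391 - 2·(623/6) = 550/3.
Drake's profit: (550/3 - 105)·(235/6) = 3068.0556.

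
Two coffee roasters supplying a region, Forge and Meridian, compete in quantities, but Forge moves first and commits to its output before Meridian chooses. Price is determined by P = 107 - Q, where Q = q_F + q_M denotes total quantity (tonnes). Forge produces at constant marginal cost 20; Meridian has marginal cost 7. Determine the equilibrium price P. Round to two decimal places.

38.50

The follower Meridian best-responds to any q_F: π_M = (107 - Q)q_M - 7q_M.
∂π_M/∂q_M = 100 - q_F - 2q_M = 0 gives the reaction function q_M = (100 - q_F)/2.
Forge substitutes q_M(q_F) into its own profit: π_F = q_F(107 - q_F - (100 - q_F)/2) - 20q_F = (57 - (1/2)q_F)q_F - 20q_F.
Leader FOC: 37 - q_F = 0, so q_F = 37.
Then q_M = (100 - 37)/2 = 63/2.
Total output Q = 137/2, so price P = 107 - 137/2 = 77/2.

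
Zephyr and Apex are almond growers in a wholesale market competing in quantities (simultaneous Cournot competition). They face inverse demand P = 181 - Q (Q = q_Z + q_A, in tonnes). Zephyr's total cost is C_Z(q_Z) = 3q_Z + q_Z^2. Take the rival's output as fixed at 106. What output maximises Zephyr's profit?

18

With the rival's output fixed at 106, Zephyr's profit is π_Z = (181 - 106 - q_Z)q_Z - (3q_Z + q_Z²) = (75 - q_Z)q_Z - (3q_Z + q_Z²).
∂π_Z/∂q_Z = 72 - 4q_Z = 0, so q_Z = 18.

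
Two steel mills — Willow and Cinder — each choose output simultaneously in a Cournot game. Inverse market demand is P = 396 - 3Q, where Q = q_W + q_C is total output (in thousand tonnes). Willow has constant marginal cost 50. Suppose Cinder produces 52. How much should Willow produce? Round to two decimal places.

With the rival's output fixed at 52, Willow's profit is π_W = (396 - 3·52 - 3q_W)q_W - (50q_W) = (240 - 3q_W)q_W - (50q_W).
∂π_W/∂q_W = 190 - 6q_W = 0, so q_W = 95/3.

31.67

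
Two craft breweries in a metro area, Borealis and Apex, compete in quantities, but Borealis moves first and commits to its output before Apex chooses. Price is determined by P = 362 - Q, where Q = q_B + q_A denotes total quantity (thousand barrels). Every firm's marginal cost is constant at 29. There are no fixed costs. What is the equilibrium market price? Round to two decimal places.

Solve by backward induction. Given q_B, the follower Apex maximises π_A = (362 - q_B - q_A)q_A - 29q_A.
Follower FOC: 333 - q_B - 2q_A = 0, so q_A(q_B) = (333 - q_B)/2.
The leader anticipates this reaction. Substituting into P = 362 - Q gives P = 391/2 - (1/2)q_B, so π_B = (391/2 - (1/2)q_B)q_B - 29q_B.
Leader FOC: 333/2 - q_B = 0, so q_B = 333/2.
Then q_A = (333 - 333/2)/2 = 333/4.
Total output Q = 999/4, so price P = 362 - 999/4 = 449/4.

112.25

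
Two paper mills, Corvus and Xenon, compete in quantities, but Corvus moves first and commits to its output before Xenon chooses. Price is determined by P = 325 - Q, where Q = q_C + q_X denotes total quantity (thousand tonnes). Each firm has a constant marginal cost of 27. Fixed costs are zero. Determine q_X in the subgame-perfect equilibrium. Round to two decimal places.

The follower Xenon best-responds to any q_C: π_X = (325 - Q)q_X - 27q_X.
Follower FOC: 298 - q_C - 2q_X = 0, so q_X(q_C) = (298 - q_C)/2.
The leader anticipates this reaction. Substituting into P = 325 - Q gives P = 176 - (1/2)q_C, so π_C = (176 - (1/2)q_C)q_C - 27q_C.
Leader FOC: 149 - q_C = 0, so q_C = 149.
Then q_X = (298 - 149)/2 = 149/2.

74.50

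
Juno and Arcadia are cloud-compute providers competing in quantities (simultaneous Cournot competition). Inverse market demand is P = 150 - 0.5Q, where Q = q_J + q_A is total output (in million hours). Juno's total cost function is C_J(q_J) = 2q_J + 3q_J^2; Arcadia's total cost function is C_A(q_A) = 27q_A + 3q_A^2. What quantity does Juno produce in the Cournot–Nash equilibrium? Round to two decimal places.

19.99

Juno's profit: π_J = (150 - 0.5Q)q_J - (2q_J + 3q_J²). Setting ∂π_J/∂q_J = 0: 148 - 7q_J - (1/2)(q_A) = 0.
Arcadia's first-order condition: 123 - 7q_A - (1/2)(q_J) = 0.
Rearranging gives the reaction functions q_J = (148 - (1/2)q_A)/7 and q_A = (123 - (1/2)q_J)/7.
Substituting one into the other gives q_J = 19.9897 and q_A = 16.1436.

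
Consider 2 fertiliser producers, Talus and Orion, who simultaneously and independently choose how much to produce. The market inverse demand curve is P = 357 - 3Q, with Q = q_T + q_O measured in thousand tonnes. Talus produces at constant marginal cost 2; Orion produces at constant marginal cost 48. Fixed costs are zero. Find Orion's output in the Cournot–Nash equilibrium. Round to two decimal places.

Talus's profit: π_T = (357 - 3Q)q_T - (2q_T). Setting ∂π_T/∂q_T = 0: 355 - 6q_T - 3(q_O) = 0.
Orion's profit: π_O = (357 - 3Q)q_O - (48q_O). Setting ∂π_O/∂q_O = 0: 309 - 6q_O - 3(q_T) = 0.
Rearranging gives the reaction functions q_T = (355 - 3q_O)/6 and q_O = (309 - 3q_T)/6.
Solving the pair: q_T = 401/9, q_O = 263/9.

29.22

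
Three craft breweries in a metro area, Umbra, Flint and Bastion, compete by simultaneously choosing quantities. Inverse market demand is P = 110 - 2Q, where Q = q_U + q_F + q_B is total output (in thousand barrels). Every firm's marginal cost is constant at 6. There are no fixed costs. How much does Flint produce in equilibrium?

13

Each firm earns π_i = (110 - 2Q)q_i - 6q_i.
First-order condition (treating rivals' output as given): 104 - 4q_i - 2·Σ_{j≠i} q_j = 0.
With identical firms every q_j equals q_i, so Σ_{j≠i} q_j = 2q_i and 104 = 8q_i, giving q_i = 13.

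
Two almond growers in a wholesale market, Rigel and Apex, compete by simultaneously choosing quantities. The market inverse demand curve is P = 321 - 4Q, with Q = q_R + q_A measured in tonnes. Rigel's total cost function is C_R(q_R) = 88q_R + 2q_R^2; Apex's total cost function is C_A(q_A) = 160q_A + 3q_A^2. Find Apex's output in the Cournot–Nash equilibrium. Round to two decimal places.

Rigel's profit: π_R = (321 - 4Q)q_R - (88q_R + 2q_R²). Setting ∂π_R/∂q_R = 0: 233 - 12q_R - 4(q_A) = 0.
Apex's first-order condition: 161 - 14q_A - 4(q_R) = 0.
Rearranging gives the reaction functions q_R = (233 - 4q_A)/12 and q_A = (161 - 4q_R)/14.
Substituting one into the other gives q_R = 1309/76 and q_A = 125/19.

6.58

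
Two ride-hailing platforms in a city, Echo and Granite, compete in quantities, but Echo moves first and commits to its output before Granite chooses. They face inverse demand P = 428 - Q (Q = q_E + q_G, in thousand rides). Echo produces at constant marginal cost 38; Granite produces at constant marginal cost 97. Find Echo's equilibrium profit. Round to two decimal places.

Solve by backward induction. Given q_E, the follower Granite maximises π_G = (428 - q_E - q_G)q_G - 97q_G.
∂π_G/∂q_G = 331 - q_E - 2q_G = 0 gives the reaction function q_G = (331 - q_E)/2.
Echo substitutes q_G(q_E) into its own profit: π_E = q_E(428 - q_E - (331 - q_E)/2) - 38q_E = (525/2 - (1/2)q_E)q_E - 38q_E.
The leader's first-order condition 449/2 - q_E = 0 yields q_E = 449/2.
Then q_G = (331 - 449/2)/2 = 213/4.
Price P = 428 - 1111/4 = 601/4.
Echo's profit: (601/4 - 38)·(449/2) = 25200.1250.

25200.13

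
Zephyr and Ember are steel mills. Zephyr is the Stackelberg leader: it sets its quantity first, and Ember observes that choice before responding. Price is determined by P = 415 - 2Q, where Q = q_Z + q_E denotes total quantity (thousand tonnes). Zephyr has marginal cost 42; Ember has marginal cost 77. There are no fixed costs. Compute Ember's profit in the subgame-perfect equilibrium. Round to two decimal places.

Solve by backward induction. Given q_Z, the follower Ember maximises π_E = (415 - 2q_Z - 2q_E)q_E - 77q_E.
Follower FOC: 338 - 2q_Z - 4q_E = 0, so q_E(q_Z) = (338 - 2q_Z)/4.
Zephyr substitutes q_E(q_Z) into its own profit: π_Z = q_Z(415 - 2q_Z - (338 - 2q_Z)/2) - 42q_Z = (246 - q_Z)q_Z - 42q_Z.
Maximising: ∂π_Z/∂q_Z = 204 - 2q_Z = 0, giving q_Z = 102.
Then q_E = (338 - 2·102)/4 = 67/2.
Price P = 415 - 2·(271/2) = 144.
Ember's profit: (144 - 77)·(67/2) = 2244.5000.

2244.50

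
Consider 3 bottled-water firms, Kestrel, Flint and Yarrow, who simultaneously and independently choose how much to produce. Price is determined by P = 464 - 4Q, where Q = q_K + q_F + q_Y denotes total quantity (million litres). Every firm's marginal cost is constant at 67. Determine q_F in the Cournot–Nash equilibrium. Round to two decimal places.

24.81

Each firm earns π_i = (464 - 4Q)q_i - 67q_i.
First-order condition (treating rivals' output as given): 397 - 8q_i - 4·Σ_{j≠i} q_j = 0.
With identical firms every q_j equals q_i, so Σ_{j≠i} q_j = 2q_i and 397 = 16q_i, giving q_i = 397/16.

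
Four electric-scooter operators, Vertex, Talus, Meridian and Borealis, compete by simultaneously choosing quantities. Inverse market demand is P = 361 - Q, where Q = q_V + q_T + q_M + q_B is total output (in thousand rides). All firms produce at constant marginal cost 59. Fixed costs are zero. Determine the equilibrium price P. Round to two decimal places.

Each firm earns π_i = (361 - Q)q_i - 59q_i.
First-order condition (treating rivals' output as given): 302 - 2q_i - Σ_{j≠i} q_j = 0.
By symmetry each firm produces the same amount; substituting Σ_{j≠i} q_j = 3q_i yields q_i = 302/5.
Total output Q = 1208/5, so price P = 361 - 1208/5 = 597/5.

119.40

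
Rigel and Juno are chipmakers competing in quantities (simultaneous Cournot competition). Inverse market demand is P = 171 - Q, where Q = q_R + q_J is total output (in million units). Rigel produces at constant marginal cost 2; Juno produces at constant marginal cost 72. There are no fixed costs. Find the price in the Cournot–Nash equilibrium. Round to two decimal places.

Rigel's profit: π_R = (171 - Q)q_R - (2q_R). Setting ∂π_R/∂q_R = 0: 169 - 2q_R - (q_J) = 0.
Juno's first-order condition: 99 - 2q_J - (q_R) = 0.
Best responses: q_R = (169 - q_J)/2, q_J = (99 - q_R)/2.
Substituting one into the other gives q_R = 239/3 and q_J = 29/3.
Total output Q = 268/3, so price P = 171 - 268/3 = 245/3.

81.67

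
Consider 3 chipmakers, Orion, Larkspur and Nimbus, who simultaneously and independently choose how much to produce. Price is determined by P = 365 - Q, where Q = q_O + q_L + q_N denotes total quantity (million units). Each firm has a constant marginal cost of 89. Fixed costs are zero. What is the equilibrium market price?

158

A representative firm's profit is π_i = q_i(365 - Q) - 89q_i.
First-order condition (treating rivals' output as given): 276 - 2q_i - Σ_{j≠i} q_j = 0.
By symmetry each firm produces the same amount; substituting Σ_{j≠i} q_j = 2q_i yields q_i = 276/4 = 69.
Total output Q = 207, so price P = 365 - 207 = 158.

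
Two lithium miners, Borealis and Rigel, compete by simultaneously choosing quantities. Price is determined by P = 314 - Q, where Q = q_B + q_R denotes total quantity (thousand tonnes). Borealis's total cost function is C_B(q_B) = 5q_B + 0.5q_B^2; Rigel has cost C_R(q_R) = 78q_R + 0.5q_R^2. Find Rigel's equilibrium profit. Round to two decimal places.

Borealis's profit: π_B = (314 - Q)q_B - (5q_B + (1/2)q_B²). Setting ∂π_B/∂q_B = 0: 309 - 3q_B - (q_R) = 0.
Rigel's first-order condition: 236 - 3q_R - (q_B) = 0.
Rearranging gives the reaction functions q_B = (309 - q_R)/3 and q_R = (236 - q_B)/3.
Solving the pair: q_B = 691/8, q_R = 399/8.
Price P = 314 - 545/4 = 711/4.
Rigel's profit: (711/4)·(399/8) - 78·(399/8) - (1/2)(399/8)² = 3731.2734.

3731.27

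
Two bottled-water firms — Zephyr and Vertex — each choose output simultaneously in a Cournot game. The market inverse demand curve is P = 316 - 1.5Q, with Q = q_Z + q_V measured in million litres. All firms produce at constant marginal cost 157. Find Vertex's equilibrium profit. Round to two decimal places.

1872.67

A representative firm's profit is π_i = q_i(316 - 1.5Q) - 157q_i.
Setting ∂π_i/∂q_i = 0 with rivals' quantities fixed: 159 - 3q_i - (3/2)q_j = 0.
By symmetry each firm produces the same amount; substituting q_j = q_i yields q_i = 159/(9/2) = 106/3.
Price P = 316 - (3/2)·(212/3) = 210.
Vertex's profit: (210 - 157)·(106/3) = 1872.6667.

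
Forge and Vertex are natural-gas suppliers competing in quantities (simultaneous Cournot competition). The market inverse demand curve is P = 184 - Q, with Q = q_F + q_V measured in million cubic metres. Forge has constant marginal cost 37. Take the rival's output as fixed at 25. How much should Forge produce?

With the rival's output fixed at 25, Forge's profit is π_F = (184 - 25 - q_F)q_F - (37q_F) = (159 - q_F)q_F - (37q_F).
∂π_F/∂q_F = 122 - 2q_F = 0, so q_F = 61.

61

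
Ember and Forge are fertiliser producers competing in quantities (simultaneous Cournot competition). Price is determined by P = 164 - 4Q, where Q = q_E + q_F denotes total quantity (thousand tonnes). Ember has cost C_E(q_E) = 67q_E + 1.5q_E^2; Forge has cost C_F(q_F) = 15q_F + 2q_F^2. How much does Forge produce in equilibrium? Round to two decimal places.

10.78

Ember's profit: π_E = (164 - 4Q)q_E - (67q_E + (3/2)q_E²). Setting ∂π_E/∂q_E = 0: 97 - 11q_E - 4(q_F) = 0.
Forge's first-order condition: 149 - 12q_F - 4(q_E) = 0.
Rearranging gives the reaction functions q_E = (97 - 4q_F)/11 and q_F = (149 - 4q_E)/12.
Solving the pair: q_E = 142/29, q_F = 1251/116.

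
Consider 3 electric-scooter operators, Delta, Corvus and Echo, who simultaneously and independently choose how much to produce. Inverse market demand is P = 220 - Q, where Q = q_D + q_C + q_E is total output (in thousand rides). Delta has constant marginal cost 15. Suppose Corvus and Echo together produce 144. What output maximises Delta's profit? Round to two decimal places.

With rivals' combined output fixed at 144, Delta's profit is π_D = (220 - 144 - q_D)q_D - (15q_D) = (76 - q_D)q_D - (15q_D).
∂π_D/∂q_D = 61 - 2q_D = 0, so q_D = 61/2.

30.50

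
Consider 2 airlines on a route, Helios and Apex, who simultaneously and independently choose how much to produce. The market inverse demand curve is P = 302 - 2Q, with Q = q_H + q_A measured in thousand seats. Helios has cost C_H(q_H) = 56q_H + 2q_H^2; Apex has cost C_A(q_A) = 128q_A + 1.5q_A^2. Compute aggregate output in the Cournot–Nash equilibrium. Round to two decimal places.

43.73

Helios's profit: π_H = (302 - 2Q)q_H - (56q_H + 2q_H²). Setting ∂π_H/∂q_H = 0: 246 - 8q_H - 2(q_A) = 0.
Apex's first-order condition: 174 - 7q_A - 2(q_H) = 0.
Rearranging gives the reaction functions q_H = (246 - 2q_A)/8 and q_A = (174 - 2q_H)/7.
Substituting one into the other gives q_H = 687/26 and q_A = 225/13.
Total output Q = 687/26 + 225/13 = 1137/26.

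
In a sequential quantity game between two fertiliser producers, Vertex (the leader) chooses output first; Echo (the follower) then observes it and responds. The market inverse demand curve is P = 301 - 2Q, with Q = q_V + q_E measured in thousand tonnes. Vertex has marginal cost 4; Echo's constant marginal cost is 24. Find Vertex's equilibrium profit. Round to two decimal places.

6280.56

Solve by backward induction. Given q_V, the follower Echo maximises π_E = (301 - 2q_V - 2q_E)q_E - 24q_E.
Setting the follower's marginal profit to zero, 277 - 2q_V - 4q_E = 0, i.e. q_E = (277 - 2q_V)/4.
The leader anticipates this reaction. Substituting into P = 301 - 2Q gives P = 325/2 - q_V, so π_V = (325/2 - q_V)q_V - 4q_V.
The leader's first-order condition 317/2 - 2q_V = 0 yields q_V = 317/4.
Then q_E = (277 - 2·(317/4))/4 = 237/8.
Price P = 301 - 2·(871/8) = 333/4.
Vertex's profit: (333/4 - 4)·(317/4) = 6280.5625.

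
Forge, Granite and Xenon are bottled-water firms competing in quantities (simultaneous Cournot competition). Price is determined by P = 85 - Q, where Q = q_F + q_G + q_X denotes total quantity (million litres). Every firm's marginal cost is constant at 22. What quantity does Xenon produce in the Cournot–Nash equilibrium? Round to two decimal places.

A representative firm's profit is π_i = q_i(85 - Q) - 22q_i.
Setting ∂π_i/∂q_i = 0 with rivals' quantities fixed: 63 - 2q_i - Σ_{j≠i} q_j = 0.
By symmetry each firm produces the same amount; substituting Σ_{j≠i} q_j = 2q_i yields q_i = 63/4.

15.75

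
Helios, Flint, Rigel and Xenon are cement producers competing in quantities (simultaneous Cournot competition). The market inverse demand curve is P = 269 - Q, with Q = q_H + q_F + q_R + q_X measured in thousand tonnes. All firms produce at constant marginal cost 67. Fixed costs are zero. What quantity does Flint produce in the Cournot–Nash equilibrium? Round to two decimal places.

40.40

Each firm earns π_i = (269 - Q)q_i - 67q_i.
First-order condition (treating rivals' output as given): 202 - 2q_i - Σ_{j≠i} q_j = 0.
With identical firms every q_j equals q_i, so Σ_{j≠i} q_j = 3q_i and 202 = 5q_i, giving q_i = 202/5.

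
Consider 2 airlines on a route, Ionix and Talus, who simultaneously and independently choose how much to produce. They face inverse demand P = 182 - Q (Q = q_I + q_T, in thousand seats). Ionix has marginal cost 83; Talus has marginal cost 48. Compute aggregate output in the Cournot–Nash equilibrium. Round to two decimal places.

77.67

Ionix's profit: π_I = (182 - Q)q_I - (83q_I). Setting ∂π_I/∂q_I = 0: 99 - 2q_I - (q_T) = 0.
Talus's first-order condition: 134 - 2q_T - (q_I) = 0.
Rearranging gives the reaction functions q_I = (99 - q_T)/2 and q_T = (134 - q_I)/2.
Solving the pair: q_I = 64/3, q_T = 169/3.
Total output Q = 64/3 + 169/3 = 233/3.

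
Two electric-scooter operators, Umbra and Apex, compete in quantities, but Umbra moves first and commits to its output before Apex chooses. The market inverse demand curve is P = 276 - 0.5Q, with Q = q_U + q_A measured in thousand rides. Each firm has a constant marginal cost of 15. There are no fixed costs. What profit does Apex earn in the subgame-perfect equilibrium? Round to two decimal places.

Solve by backward induction. Given q_U, the follower Apex maximises π_A = (276 - (1/2)q_U - (1/2)q_A)q_A - 15q_A.
Setting the follower's marginal profit to zero, 261 - (1/2)q_U - q_A = 0, i.e. q_A = (261 - (1/2)q_U).
The leader anticipates this reaction. Substituting into P = 276 - 0.5Q gives P = 291/2 - (1/4)q_U, so π_U = (291/2 - (1/4)q_U)q_U - 15q_U.
The leader's first-order condition 261/2 - (1/2)q_U = 0 yields q_U = 261.
Then q_A = (261 - (1/2)·261) = 261/2.
Price P = 276 - (1/2)·(783/2) = 321/4.
Apex's profit: (321/4 - 15)·(261/2) = 8515.1250.

8515.13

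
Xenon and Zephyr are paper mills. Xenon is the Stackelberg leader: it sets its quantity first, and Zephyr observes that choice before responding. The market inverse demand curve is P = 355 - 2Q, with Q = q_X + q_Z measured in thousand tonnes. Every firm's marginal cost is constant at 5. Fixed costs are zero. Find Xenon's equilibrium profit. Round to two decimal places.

The follower Zephyr best-responds to any q_X: π_Z = (355 - 2Q)q_Z - 5q_Z.
Setting the follower's marginal profit to zero, 350 - 2q_X - 4q_Z = 0, i.e. q_Z = (350 - 2q_X)/4.
The leader anticipates this reaction. Substituting into P = 355 - 2Q gives P = 180 - q_X, so π_X = (180 - q_X)q_X - 5q_X.
Leader FOC: 175 - 2q_X = 0, so q_X = 175/2.
Then q_Z = (350 - 2·(175/2))/4 = 175/4.
Price P = 355 - 2·(525/4) = 185/2.
Xenon's profit: (185/2 - 5)·(175/2) = 7656.2500.

7656.25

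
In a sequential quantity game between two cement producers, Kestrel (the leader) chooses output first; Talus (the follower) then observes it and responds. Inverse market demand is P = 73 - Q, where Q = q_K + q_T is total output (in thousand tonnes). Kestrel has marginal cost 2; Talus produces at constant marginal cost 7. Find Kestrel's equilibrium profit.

The follower Talus best-responds to any q_K: π_T = (73 - Q)q_T - 7q_T.
Setting the follower's marginal profit to zero, 66 - q_K - 2q_T = 0, i.e. q_T = (66 - q_K)/2.
The leader anticipates this reaction. Substituting into P = 73 - Q gives P = 40 - (1/2)q_K, so π_K = (40 - (1/2)q_K)q_K - 2q_K.
Maximising: ∂π_K/∂q_K = 38 - q_K = 0, giving q_K = 38.
Then q_T = (66 - 38)/2 = 14.
Price P = 73 - 52 = 21.
Kestrel's profit: (21 - 2)·38 = 722.

722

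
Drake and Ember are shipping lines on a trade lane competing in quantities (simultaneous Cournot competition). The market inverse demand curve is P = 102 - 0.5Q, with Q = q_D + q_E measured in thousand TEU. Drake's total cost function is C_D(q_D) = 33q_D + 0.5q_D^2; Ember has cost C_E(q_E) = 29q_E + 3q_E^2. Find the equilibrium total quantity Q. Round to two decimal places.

Drake's profit: π_D = (102 - 0.5Q)q_D - (33q_D + (1/2)q_D²). Setting ∂π_D/∂q_D = 0: 69 - 2q_D - (1/2)(q_E) = 0.
Ember's first-order condition: 73 - 7q_E - (1/2)(q_D) = 0.
So q_D = (69 - (1/2)q_E)/2 and q_E = (73 - (1/2)q_D)/7.
Solving the pair: q_D = 1786/55, q_E = 446/55.
Total output Q = 1786/55 + 446/55 = 40.5818.

40.58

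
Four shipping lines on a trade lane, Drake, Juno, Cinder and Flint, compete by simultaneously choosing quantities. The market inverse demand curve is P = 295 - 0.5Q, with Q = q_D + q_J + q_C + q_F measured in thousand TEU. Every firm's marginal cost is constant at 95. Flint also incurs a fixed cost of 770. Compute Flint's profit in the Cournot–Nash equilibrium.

2430

Each firm earns π_i = (295 - 0.5Q)q_i - 95q_i.
First-order condition (treating rivals' output as given): 200 - q_i - (1/2)·Σ_{j≠i} q_j = 0.
With identical firms every q_j equals q_i, so Σ_{j≠i} q_j = 3q_i and 200 = (5/2)q_i, giving q_i = 80.
Price P = 295 - (1/2)·320 = 135.
Flint's profit: (135 - 95)·80 - 770 = 2430.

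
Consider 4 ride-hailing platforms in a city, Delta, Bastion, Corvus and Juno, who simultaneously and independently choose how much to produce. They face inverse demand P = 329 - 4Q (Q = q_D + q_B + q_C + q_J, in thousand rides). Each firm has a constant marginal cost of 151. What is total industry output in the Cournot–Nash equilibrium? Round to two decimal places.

Each firm earns π_i = (329 - 4Q)q_i - 151q_i.
Setting ∂π_i/∂q_i = 0 with rivals' quantities fixed: 178 - 8q_i - 4·Σ_{j≠i} q_j = 0.
With identical firms every q_j equals q_i, so Σ_{j≠i} q_j = 3q_i and 178 = 20q_i, giving q_i = 89/10.
Total output Q = 89/10 + 89/10 + 89/10 + 89/10 = 178/5.

35.60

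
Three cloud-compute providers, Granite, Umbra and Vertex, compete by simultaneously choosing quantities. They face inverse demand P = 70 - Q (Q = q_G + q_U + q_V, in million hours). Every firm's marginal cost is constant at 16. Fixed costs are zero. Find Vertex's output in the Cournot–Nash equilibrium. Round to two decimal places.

13.50

A representative firm's profit is π_i = q_i(70 - Q) - 16q_i.
Setting ∂π_i/∂q_i = 0 with rivals' quantities fixed: 54 - 2q_i - Σ_{j≠i} q_j = 0.
With identical firms every q_j equals q_i, so Σ_{j≠i} q_j = 2q_i and 54 = 4q_i, giving q_i = 27/2.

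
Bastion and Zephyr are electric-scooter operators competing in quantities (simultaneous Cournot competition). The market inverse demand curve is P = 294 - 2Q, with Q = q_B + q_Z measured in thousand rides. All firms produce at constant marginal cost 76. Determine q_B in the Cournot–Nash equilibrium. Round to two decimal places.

Each firm earns π_i = (294 - 2Q)q_i - 76q_i.
First-order condition (treating rivals' output as given): 218 - 4q_i - 2q_j = 0.
With identical firms every q_j equals q_i, so q_j = q_i and 218 = 6q_i, giving q_i = 109/3.

36.33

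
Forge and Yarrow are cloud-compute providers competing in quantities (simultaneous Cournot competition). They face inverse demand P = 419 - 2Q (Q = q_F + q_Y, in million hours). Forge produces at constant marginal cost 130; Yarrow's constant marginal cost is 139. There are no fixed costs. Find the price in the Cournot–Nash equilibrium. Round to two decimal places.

Forge's profit: π_F = (419 - 2Q)q_F - (130q_F). Setting ∂π_F/∂q_F = 0: 289 - 4q_F - 2(q_Y) = 0.
Yarrow's profit: π_Y = (419 - 2Q)q_Y - (139q_Y). Setting ∂π_Y/∂q_Y = 0: 280 - 4q_Y - 2(q_F) = 0.
Best responses: q_F = (289 - 2q_Y)/4, q_Y = (280 - 2q_F)/4.
Solving the pair: q_F = 149/3, q_Y = 271/6.
Total output Q = 569/6, so price P = 419 - 2·(569/6) = 688/3.

229.33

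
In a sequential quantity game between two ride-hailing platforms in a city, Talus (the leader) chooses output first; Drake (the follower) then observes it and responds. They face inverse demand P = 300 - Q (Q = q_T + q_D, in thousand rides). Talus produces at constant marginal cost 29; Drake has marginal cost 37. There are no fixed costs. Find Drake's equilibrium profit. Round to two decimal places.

The follower Drake best-responds to any q_T: π_D = (300 - Q)q_D - 37q_D.
Setting the follower's marginal profit to zero, 263 - q_T - 2q_D = 0, i.e. q_D = (263 - q_T)/2.
Talus substitutes q_D(q_T) into its own profit: π_T = q_T(300 - q_T - (263 - q_T)/2) - 29q_T = (337/2 - (1/2)q_T)q_T - 29q_T.
The leader's first-order condition 279/2 - q_T = 0 yields q_T = 279/2.
Then q_D = (263 - 279/2)/2 = 247/4.
Price P = 300 - 805/4 = 395/4.
Drake's profit: (395/4 - 37)·(247/4) = 3813.0625.

3813.06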